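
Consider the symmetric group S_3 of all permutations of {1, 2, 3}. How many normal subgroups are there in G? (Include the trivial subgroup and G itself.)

3

G has 6 subgroups. Checking conjugation-invariance by order — order 1: 1/1 normal; order 2: 0/3 normal; order 3: 1/1 normal; order 6: 1/1 normal.
Total normal subgroups: 3.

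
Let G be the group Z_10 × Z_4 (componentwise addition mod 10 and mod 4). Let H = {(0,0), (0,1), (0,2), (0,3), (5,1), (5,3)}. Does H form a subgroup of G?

|H| = 6 does not divide |G| = 40, so by Lagrange H is not a subgroup.

No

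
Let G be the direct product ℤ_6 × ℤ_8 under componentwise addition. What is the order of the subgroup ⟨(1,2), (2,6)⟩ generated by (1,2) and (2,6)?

|⟨(1,2)⟩| = 12 and |⟨(2,6)⟩| = 12, so |H| is a multiple of lcm(12, 12) = 12 and divides |G| = 48.
Closing under the operation: H = {(0,0), (0,2), (0,4), (0,6), (1,0), (1,2), (1,4), (1,6), (2,0), (2,2), (2,4), (2,6), (3,0), (3,2), (3,4), (3,6), (4,0), (4,2), (4,4), (4,6), (5,0), (5,2), (5,4), (5,6)}, so |H| = 24.

24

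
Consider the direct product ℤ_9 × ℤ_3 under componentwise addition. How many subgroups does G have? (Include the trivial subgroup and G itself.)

10

|G| = 27, so by Lagrange every subgroup order divides 27. Divisors: 1, 3, 9, 27.
Subgroups by order — order 1: 1; order 3: 4; order 9: 4; order 27: 1.
Total: 1 + 4 + 4 + 1 = 10.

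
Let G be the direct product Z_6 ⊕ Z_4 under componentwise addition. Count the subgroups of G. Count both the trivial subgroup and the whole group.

16

|G| = 24, so by Lagrange every subgroup order divides 24. Divisors: 1, 2, 3, 4, 6, 8, 12, 24.
Subgroups by order — order 1: 1; order 2: 3; order 3: 1; order 4: 3; order 6: 3; order 8: 1; order 12: 3; order 24: 1.
Total: 1 + 3 + 1 + 3 + 3 + 1 + 3 + 1 = 16.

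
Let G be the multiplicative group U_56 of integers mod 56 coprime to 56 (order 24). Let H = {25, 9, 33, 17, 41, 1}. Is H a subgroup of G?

Yes

|H| = 6 divides |G| = 24, consistent with Lagrange.
H contains the identity, every element's inverse is in H, and H is closed under ·: it is a subgroup.
In fact H = ⟨17⟩.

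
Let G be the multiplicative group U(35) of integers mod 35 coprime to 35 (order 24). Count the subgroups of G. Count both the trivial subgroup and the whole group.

16

|G| = 24, so by Lagrange every subgroup order divides 24. Divisors: 1, 2, 3, 4, 6, 8, 12, 24.
Subgroups by order — order 1: 1; order 2: 3; order 3: 1; order 4: 3; order 6: 3; order 8: 1; order 12: 3; order 24: 1.
Total: 1 + 3 + 1 + 3 + 3 + 1 + 3 + 1 = 16.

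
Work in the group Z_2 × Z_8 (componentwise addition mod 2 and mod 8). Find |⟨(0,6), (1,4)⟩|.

8

|⟨(0,6)⟩| = 4 and |⟨(1,4)⟩| = 2, so |H| is a multiple of lcm(4, 2) = 4 and divides |G| = 16.
Closing under the operation: H = {(0,0), (0,2), (0,4), (0,6), (1,0), (1,2), (1,4), (1,6)}, so |H| = 8.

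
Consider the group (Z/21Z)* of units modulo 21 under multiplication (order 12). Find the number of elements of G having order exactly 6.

6

The elements of order 6 are: 2, 5, 10, 11, 17, 19.
That's 6.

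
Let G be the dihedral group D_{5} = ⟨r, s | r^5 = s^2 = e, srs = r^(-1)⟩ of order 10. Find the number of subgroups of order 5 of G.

1

|G| = 10 and 5 | 10, so subgroups of order 5 are possible by Lagrange.
The subgroups of order 5 are: {e, r, r^2, r^3, r^4}.
So G has 1 subgroup of order 5.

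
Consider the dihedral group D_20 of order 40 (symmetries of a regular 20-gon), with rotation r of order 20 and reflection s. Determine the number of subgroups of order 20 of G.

|G| = 40 and 20 | 40, so subgroups of order 20 are possible by Lagrange.
The subgroups of order 20 are: {e, r, r^2, r^3, r^4, r^5, r^6, r^7, r^8, r^9, r^10, r^11, r^12, r^13, r^14, r^15, r^16, r^17, r^18, r^19}; {e, r^2, r^4, r^6, r^8, r^10, r^12, r^14, r^16, r^18, s, r^2s, r^4s, r^6s, r^8s, r^10s, r^12s, r^14s, r^16s, r^18s}; {e, r^2, r^4, r^6, r^8, r^10, r^12, r^14, r^16, r^18, rs, r^3s, r^5s, r^7s, r^9s, r^11s, r^13s, r^15s, r^17s, r^19s}.
So G has 3 subgroups of order 20.

3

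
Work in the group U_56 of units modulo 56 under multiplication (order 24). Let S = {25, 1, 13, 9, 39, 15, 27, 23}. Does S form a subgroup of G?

No

Closure fails: 39 · 13 = 3 ∉ S. So S is not a subgroup.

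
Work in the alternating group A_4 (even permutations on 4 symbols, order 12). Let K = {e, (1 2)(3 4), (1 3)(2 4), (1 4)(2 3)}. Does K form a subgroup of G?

|K| = 4 divides |G| = 12, consistent with Lagrange.
K contains the identity, every element's inverse is in K, and K is closed under ∘: it is a subgroup.

Yes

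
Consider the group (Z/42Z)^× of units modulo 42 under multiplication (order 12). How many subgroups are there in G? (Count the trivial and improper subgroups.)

|G| = 12, so by Lagrange every subgroup order divides 12. Divisors: 1, 2, 3, 4, 6, 12.
Subgroups by order — order 1: 1; order 2: 3; order 3: 1; order 4: 1; order 6: 3; order 12: 1.
Total: 1 + 3 + 1 + 1 + 3 + 1 = 10.

10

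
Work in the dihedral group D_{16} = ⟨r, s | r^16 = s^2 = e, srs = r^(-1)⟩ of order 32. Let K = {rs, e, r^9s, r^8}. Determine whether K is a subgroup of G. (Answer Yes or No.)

Yes

|K| = 4 divides |G| = 32, consistent with Lagrange.
K contains the identity, every element's inverse is in K, and K is closed under ·: it is a subgroup.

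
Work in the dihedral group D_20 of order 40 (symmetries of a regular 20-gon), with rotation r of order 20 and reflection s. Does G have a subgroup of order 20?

20 | 40. A subgroup of order 20 is {e, r, r^2, r^3, r^4, r^5, r^6, r^7, r^8, r^9, r^10, r^11, r^12, r^13, r^14, r^15, r^16, r^17, r^18, r^19}.

Yes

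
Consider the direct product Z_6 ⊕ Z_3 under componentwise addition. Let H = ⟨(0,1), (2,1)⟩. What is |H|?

|⟨(0,1)⟩| = 3 and |⟨(2,1)⟩| = 3, so |H| is a multiple of lcm(3, 3) = 3 and divides |G| = 18.
Closing under the operation: H = {(0,0), (0,1), (0,2), (2,0), (2,1), (2,2), (4,0), (4,1), (4,2)}, so |H| = 9.

9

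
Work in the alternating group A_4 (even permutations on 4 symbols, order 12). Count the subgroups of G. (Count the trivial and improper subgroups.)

10

|G| = 12, so by Lagrange every subgroup order divides 12. Divisors: 1, 2, 3, 4, 6, 12.
Subgroups by order — order 1: 1; order 2: 3; order 3: 4; order 4: 1; order 6: 0; order 12: 1.
Total: 1 + 3 + 4 + 1 + 0 + 1 = 10.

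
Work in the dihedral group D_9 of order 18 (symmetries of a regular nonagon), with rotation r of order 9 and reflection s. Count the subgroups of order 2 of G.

9

|G| = 18 and 2 | 18, so subgroups of order 2 are possible by Lagrange.
The subgroups of order 2 are: {e, r^2s}; {e, r^3s}; {e, r^4s}; {e, r^5s}; … (9 in all).
So G has 9 subgroups of order 2.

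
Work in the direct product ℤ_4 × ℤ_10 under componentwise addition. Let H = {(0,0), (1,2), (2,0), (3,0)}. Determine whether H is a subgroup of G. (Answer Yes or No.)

No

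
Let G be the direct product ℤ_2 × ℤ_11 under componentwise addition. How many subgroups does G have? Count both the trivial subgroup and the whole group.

|G| = 22, so by Lagrange every subgroup order divides 22. Divisors: 1, 2, 11, 22.
Subgroups by order — order 1: 1; order 2: 1; order 11: 1; order 22: 1.
Total: 1 + 1 + 1 + 1 = 4.

4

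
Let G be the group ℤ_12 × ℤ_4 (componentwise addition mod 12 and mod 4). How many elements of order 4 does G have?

An element (a,b) has order lcm(ord(a), ord(b)); count pairs with lcm equal to 4.
Enumerating gives 12 such elements.

12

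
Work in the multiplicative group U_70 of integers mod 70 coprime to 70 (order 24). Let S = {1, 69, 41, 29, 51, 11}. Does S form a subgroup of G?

No

Closure fails: 51 · 69 = 19 ∉ S. So S is not a subgroup.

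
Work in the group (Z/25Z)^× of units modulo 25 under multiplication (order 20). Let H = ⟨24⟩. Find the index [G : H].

10

|⟨24⟩| = 2 and |G| = 20.
By Lagrange, [G : H] = |G|/|H| = 20/2 = 10.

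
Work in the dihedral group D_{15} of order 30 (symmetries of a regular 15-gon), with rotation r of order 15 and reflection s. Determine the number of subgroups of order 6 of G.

5

|G| = 30 and 6 | 30, so subgroups of order 6 are possible by Lagrange.
The subgroups of order 6 are: {e, r^5, r^10, s, r^5s, r^10s}; {e, r^5, r^10, rs, r^6s, r^11s}; {e, r^5, r^10, r^2s, r^7s, r^12s}; {e, r^5, r^10, r^3s, r^8s, r^13s}; … (5 in all).
So G has 5 subgroups of order 6.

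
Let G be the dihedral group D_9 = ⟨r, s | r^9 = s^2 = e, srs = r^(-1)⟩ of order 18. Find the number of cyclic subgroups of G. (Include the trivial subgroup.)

Each element a generates a cyclic subgroup ⟨a⟩; distinct elements may generate the same one (a cyclic group of order d has φ(d) generators).
Cyclic subgroups by order — order 1: 1; order 2: 9; order 3: 1; order 9: 1.
Total: 12.

12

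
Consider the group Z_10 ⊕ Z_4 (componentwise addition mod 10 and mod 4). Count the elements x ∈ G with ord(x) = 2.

3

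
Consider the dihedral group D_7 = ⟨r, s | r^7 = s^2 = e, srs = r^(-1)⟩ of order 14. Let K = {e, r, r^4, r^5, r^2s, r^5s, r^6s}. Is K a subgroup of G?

r^4 ∈ K but its inverse r^3 ∉ K, so K is not a subgroup.

No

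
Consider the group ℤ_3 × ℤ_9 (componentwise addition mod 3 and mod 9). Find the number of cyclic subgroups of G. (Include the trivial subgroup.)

8

A cyclic subgroup of order d is generated by each of its φ(d) elements of order d, so the cyclic subgroups of order d number (#elements of order d)/φ(d).
Cyclic subgroups by order — order 1: 1; order 3: 4; order 9: 3.
Total: 8.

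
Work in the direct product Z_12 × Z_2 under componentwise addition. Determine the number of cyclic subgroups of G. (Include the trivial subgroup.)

12

A cyclic subgroup of order d is generated by each of its φ(d) elements of order d, so the cyclic subgroups of order d number (#elements of order d)/φ(d).
Cyclic subgroups by order — order 1: 1; order 2: 3; order 3: 1; order 4: 2; order 6: 3; order 12: 2.
Total: 12.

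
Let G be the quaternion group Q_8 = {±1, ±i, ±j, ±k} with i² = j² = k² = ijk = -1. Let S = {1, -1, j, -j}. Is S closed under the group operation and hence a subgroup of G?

Yes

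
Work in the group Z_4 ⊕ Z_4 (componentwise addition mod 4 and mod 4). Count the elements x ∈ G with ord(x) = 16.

An element (a,b) has order lcm(ord(a), ord(b)); count pairs with lcm equal to 16.
Enumerating gives 0 such elements.

0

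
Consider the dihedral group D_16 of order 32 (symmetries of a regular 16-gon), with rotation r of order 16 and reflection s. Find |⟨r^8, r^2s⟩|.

4

|⟨r^8⟩| = 2 and |⟨r^2s⟩| = 2, so |H| is a multiple of lcm(2, 2) = 2 and divides |G| = 32.
Closing under the operation: H = {e, r^8, r^2s, r^10s}, so |H| = 4.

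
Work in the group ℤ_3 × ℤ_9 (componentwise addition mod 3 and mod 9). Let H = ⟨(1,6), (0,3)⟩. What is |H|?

|⟨(1,6)⟩| = 3 and |⟨(0,3)⟩| = 3, so |H| is a multiple of lcm(3, 3) = 3 and divides |G| = 27.
Closing under the operation: H = {(0,0), (0,3), (0,6), (1,0), (1,3), (1,6), (2,0), (2,3), (2,6)}, so |H| = 9.

9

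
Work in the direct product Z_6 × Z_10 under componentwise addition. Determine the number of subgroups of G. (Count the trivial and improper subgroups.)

20

|G| = 60, so by Lagrange every subgroup order divides 60. Divisors: 1, 2, 3, 4, 5, 6, 10, 12, 15, 20, 30, 60.
Subgroups by order — order 1: 1; order 2: 3; order 3: 1; order 4: 1; order 5: 1; order 6: 3; order 10: 3; order 12: 1; order 15: 1; order 20: 1; order 30: 3; order 60: 1.
Total: 1 + 3 + 1 + 1 + 1 + 3 + 3 + 1 + 1 + 1 + 3 + 1 = 20.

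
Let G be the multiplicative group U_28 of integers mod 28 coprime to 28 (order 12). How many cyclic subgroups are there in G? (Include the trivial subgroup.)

8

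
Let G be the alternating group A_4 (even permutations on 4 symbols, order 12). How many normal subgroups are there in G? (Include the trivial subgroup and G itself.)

G has 10 subgroups. Checking conjugation-invariance by order — order 1: 1/1 normal; order 2: 0/3 normal; order 3: 0/4 normal; order 4: 1/1 normal; order 12: 1/1 normal.
Total normal subgroups: 3.

3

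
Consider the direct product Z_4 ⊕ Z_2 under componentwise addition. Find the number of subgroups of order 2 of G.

|G| = 8 and 2 | 8, so subgroups of order 2 are possible by Lagrange.
The subgroups of order 2 are: {(0,0), (0,1)}; {(0,0), (2,0)}; {(0,0), (2,1)}.
So G has 3 subgroups of order 2.

3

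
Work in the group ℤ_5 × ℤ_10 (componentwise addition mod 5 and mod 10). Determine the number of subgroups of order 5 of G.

|G| = 50 and 5 | 50, so subgroups of order 5 are possible by Lagrange.
The subgroups of order 5 are: {(0,0), (0,2), (0,4), (0,6), (0,8)}; {(0,0), (1,0), (2,0), (3,0), (4,0)}; {(0,0), (1,2), (2,4), (3,6), (4,8)}; {(0,0), (1,4), (2,8), (3,2), (4,6)}; … (6 in all).
So G has 6 subgroups of order 5.

6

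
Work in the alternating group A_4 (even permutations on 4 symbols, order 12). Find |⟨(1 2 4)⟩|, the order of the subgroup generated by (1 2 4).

3

Computing powers of (1 2 4): the smallest k with ((1 2 4))^k = e is k = 3.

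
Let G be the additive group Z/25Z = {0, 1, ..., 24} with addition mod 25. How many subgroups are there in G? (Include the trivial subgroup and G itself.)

3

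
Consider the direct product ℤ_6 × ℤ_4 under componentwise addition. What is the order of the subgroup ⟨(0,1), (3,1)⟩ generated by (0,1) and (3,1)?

8

|⟨(0,1)⟩| = 4 and |⟨(3,1)⟩| = 4, so |H| is a multiple of lcm(4, 4) = 4 and divides |G| = 24.
Closing under the operation: H = {(0,0), (0,1), (0,2), (0,3), (3,0), (3,1), (3,2), (3,3)}, so |H| = 8.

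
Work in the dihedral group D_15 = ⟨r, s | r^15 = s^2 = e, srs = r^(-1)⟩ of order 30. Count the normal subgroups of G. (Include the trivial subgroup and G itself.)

G has 28 subgroups. Checking conjugation-invariance by order — order 1: 1/1 normal; order 2: 0/15 normal; order 3: 1/1 normal; order 5: 1/1 normal; order 6: 0/5 normal; order 10: 0/3 normal; order 15: 1/1 normal; order 30: 1/1 normal.
Total normal subgroups: 5.

5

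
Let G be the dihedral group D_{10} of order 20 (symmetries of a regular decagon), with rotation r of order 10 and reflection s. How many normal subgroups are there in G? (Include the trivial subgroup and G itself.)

G has 22 subgroups. Checking conjugation-invariance by order — order 1: 1/1 normal; order 2: 1/11 normal; order 4: 0/5 normal; order 5: 1/1 normal; order 10: 3/3 normal; order 20: 1/1 normal.
Total normal subgroups: 7.

7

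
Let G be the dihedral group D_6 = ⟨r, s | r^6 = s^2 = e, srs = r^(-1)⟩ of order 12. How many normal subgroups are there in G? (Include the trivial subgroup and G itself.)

7

G has 16 subgroups. Checking conjugation-invariance by order — order 1: 1/1 normal; order 2: 1/7 normal; order 3: 1/1 normal; order 4: 0/3 normal; order 6: 3/3 normal; order 12: 1/1 normal.
Total normal subgroups: 7.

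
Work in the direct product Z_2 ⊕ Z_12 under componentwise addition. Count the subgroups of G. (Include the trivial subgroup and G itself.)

|G| = 24, so by Lagrange every subgroup order divides 24. Divisors: 1, 2, 3, 4, 6, 8, 12, 24.
Subgroups by order — order 1: 1; order 2: 3; order 3: 1; order 4: 3; order 6: 3; order 8: 1; order 12: 3; order 24: 1.
Total: 1 + 3 + 1 + 3 + 3 + 1 + 3 + 1 = 16.

16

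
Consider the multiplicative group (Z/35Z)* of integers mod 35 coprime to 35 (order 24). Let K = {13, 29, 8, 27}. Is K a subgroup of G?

The identity 1 ∉ K, so K is not a subgroup.

No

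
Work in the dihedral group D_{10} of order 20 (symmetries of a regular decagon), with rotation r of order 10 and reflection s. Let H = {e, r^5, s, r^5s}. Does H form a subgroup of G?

|H| = 4 divides |G| = 20, consistent with Lagrange.
H contains the identity, every element's inverse is in H, and H is closed under ·: it is a subgroup.

Yes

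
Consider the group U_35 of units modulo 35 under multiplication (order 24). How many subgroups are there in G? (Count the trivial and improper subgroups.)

|G| = 24, so by Lagrange every subgroup order divides 24. Divisors: 1, 2, 3, 4, 6, 8, 12, 24.
Subgroups by order — order 1: 1; order 2: 3; order 3: 1; order 4: 3; order 6: 3; order 8: 1; order 12: 3; order 24: 1.
Total: 1 + 3 + 1 + 3 + 3 + 1 + 3 + 1 = 16.

16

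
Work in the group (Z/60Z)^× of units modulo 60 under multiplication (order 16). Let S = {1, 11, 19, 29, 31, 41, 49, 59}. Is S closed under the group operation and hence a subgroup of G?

|S| = 8 divides |G| = 16, consistent with Lagrange.
S contains the identity, every element's inverse is in S, and S is closed under ·: it is a subgroup.

Yes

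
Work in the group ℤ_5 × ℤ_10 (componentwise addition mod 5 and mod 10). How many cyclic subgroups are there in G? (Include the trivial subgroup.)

A cyclic subgroup of order d is generated by each of its φ(d) elements of order d, so the cyclic subgroups of order d number (#elements of order d)/φ(d).
Cyclic subgroups by order — order 1: 1; order 2: 1; order 5: 6; order 10: 6.
Total: 14.

14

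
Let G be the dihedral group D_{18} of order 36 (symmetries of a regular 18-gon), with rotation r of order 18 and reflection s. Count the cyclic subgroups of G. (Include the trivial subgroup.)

24

A cyclic subgroup of order d is generated by each of its φ(d) elements of order d, so the cyclic subgroups of order d number (#elements of order d)/φ(d).
Cyclic subgroups by order — order 1: 1; order 2: 19; order 3: 1; order 6: 1; order 9: 1; order 18: 1.
Total: 24.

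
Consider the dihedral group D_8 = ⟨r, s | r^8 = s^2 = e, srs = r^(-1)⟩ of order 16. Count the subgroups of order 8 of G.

|G| = 16 and 8 | 16, so subgroups of order 8 are possible by Lagrange.
The subgroups of order 8 are: {e, r, r^2, r^3, r^4, r^5, r^6, r^7}; {e, r^2, r^4, r^6, s, r^2s, r^4s, r^6s}; {e, r^2, r^4, r^6, rs, r^3s, r^5s, r^7s}.
So G has 3 subgroups of order 8.

3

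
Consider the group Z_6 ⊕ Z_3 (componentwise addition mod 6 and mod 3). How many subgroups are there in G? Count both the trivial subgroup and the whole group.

12

|G| = 18, so by Lagrange every subgroup order divides 18. Divisors: 1, 2, 3, 6, 9, 18.
Subgroups by order — order 1: 1; order 2: 1; order 3: 4; order 6: 4; order 9: 1; order 18: 1.
Total: 1 + 1 + 4 + 4 + 1 + 1 = 12.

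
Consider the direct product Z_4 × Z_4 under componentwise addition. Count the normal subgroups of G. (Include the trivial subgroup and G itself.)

15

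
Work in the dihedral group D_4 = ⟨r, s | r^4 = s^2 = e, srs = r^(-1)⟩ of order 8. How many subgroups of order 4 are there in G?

|G| = 8 and 4 | 8, so subgroups of order 4 are possible by Lagrange.
The subgroups of order 4 are: {e, r, r^2, r^3}; {e, r^2, s, r^2s}; {e, r^2, rs, r^3s}.
So G has 3 subgroups of order 4.

3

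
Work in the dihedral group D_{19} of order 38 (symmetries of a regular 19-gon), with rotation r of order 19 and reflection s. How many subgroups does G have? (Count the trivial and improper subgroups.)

22

|G| = 38, so by Lagrange every subgroup order divides 38. Divisors: 1, 2, 19, 38.
Subgroups by order — order 1: 1; order 2: 19; order 19: 1; order 38: 1.
Total: 1 + 19 + 1 + 1 = 22.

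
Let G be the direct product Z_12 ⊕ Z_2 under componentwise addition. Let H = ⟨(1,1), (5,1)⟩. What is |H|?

|⟨(1,1)⟩| = 12 and |⟨(5,1)⟩| = 12, so |H| is a multiple of lcm(12, 12) = 12 and divides |G| = 24.
Closing under the operation: H = {(0,0), (1,1), (2,0), (3,1), (4,0), (5,1), (6,0), (7,1), (8,0), (9,1), (10,0), (11,1)}, so |H| = 12.

12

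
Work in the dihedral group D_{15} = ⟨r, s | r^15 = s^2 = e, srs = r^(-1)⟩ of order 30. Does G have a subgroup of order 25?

No

25 does not divide |G| = 30, so by Lagrange no subgroup of order 25 exists.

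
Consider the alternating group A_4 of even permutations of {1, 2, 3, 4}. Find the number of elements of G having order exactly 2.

3

The elements of order 2 are: (1 2)(3 4), (1 3)(2 4), (1 4)(2 3).
That's 3.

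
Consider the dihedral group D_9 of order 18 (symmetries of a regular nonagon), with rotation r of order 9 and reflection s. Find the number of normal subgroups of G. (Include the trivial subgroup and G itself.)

4

G has 16 subgroups. Checking conjugation-invariance by order — order 1: 1/1 normal; order 2: 0/9 normal; order 3: 1/1 normal; order 6: 0/3 normal; order 9: 1/1 normal; order 18: 1/1 normal.
Total normal subgroups: 4.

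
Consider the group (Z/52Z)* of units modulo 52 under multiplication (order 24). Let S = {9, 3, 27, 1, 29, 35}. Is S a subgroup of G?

|S| = 6 divides |G| = 24, consistent with Lagrange.
S contains the identity, every element's inverse is in S, and S is closed under ·: it is a subgroup.
In fact S = ⟨3⟩.

Yes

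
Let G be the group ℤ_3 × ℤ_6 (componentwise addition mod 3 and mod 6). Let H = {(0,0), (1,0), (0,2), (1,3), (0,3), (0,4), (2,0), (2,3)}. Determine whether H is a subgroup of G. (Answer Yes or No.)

No

|H| = 8 does not divide |G| = 18, so by Lagrange H is not a subgroup.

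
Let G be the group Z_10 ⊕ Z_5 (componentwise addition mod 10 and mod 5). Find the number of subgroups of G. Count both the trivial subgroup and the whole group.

16

|G| = 50, so by Lagrange every subgroup order divides 50. Divisors: 1, 2, 5, 10, 25, 50.
Subgroups by order — order 1: 1; order 2: 1; order 5: 6; order 10: 6; order 25: 1; order 50: 1.
Total: 1 + 1 + 6 + 6 + 1 + 1 = 16.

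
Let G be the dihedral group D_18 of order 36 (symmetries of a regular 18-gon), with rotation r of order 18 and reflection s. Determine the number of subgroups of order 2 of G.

|G| = 36 and 2 | 36, so subgroups of order 2 are possible by Lagrange.
The subgroups of order 2 are: {e, r^10s}; {e, r^11s}; {e, r^12s}; {e, r^13s}; … (19 in all).
So G has 19 subgroups of order 2.

19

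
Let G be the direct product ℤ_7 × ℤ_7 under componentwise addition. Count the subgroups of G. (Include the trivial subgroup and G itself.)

10

|G| = 49, so by Lagrange every subgroup order divides 49. Divisors: 1, 7, 49.
Subgroups by order — order 1: 1; order 7: 8; order 49: 1.
Total: 1 + 8 + 1 = 10.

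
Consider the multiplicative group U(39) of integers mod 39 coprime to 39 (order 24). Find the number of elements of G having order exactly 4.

The elements of order 4 are: 5, 8, 31, 34.
That's 4.

4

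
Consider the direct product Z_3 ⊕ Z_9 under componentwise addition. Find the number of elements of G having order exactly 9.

An element (a,b) has order lcm(ord(a), ord(b)); count pairs with lcm equal to 9.
Enumerating gives 18 such elements.

18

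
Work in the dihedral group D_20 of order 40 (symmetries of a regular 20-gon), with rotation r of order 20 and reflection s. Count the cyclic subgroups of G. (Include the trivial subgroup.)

Each element a generates a cyclic subgroup ⟨a⟩; distinct elements may generate the same one (a cyclic group of order d has φ(d) generators).
Cyclic subgroups by order — order 1: 1; order 2: 21; order 4: 1; order 5: 1; order 10: 1; order 20: 1.
Total: 26.

26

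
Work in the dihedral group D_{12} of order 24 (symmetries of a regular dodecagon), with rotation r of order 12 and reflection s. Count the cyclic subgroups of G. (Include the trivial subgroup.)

Group the elements of G by the cyclic subgroup they generate; each cyclic subgroup of order d accounts for φ(d) elements.
Cyclic subgroups by order — order 1: 1; order 2: 13; order 3: 1; order 4: 1; order 6: 1; order 12: 1.
Total: 18.

18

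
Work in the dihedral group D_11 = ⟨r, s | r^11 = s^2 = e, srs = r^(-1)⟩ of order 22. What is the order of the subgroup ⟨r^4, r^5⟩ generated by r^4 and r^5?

11

|⟨r^4⟩| = 11 and |⟨r^5⟩| = 11, so |H| is a multiple of lcm(11, 11) = 11 and divides |G| = 22.
Closing under the operation: H = {e, r, r^2, r^3, r^4, r^5, r^6, r^7, r^8, r^9, r^10}, so |H| = 11.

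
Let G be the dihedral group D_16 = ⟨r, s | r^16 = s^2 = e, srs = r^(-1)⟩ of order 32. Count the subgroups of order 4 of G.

9

|G| = 32 and 4 | 32, so subgroups of order 4 are possible by Lagrange.
The subgroups of order 4 are: {e, r^8, r^2s, r^10s}; {e, r^8, r^3s, r^11s}; {e, r^4, r^8, r^12}; {e, r^8, r^4s, r^12s}; … (9 in all).
So G has 9 subgroups of order 4.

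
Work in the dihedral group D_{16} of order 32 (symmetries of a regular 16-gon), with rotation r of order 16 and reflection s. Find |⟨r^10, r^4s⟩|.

|⟨r^10⟩| = 8 and |⟨r^4s⟩| = 2, so |H| is a multiple of lcm(8, 2) = 8 and divides |G| = 32.
Closing under the operation: H = {e, r^2, r^4, r^6, r^8, r^10, r^12, r^14, s, r^2s, r^4s, r^6s, r^8s, r^10s, r^12s, r^14s}, so |H| = 16.

16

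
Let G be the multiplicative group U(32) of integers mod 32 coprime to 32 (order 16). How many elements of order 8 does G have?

The elements of order 8 are: 3, 5, 11, 13, 19, 21, 27, 29.
That's 8.

8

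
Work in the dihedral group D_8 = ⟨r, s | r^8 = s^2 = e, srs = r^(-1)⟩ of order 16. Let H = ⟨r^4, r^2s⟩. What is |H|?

|⟨r^4⟩| = 2 and |⟨r^2s⟩| = 2, so |H| is a multiple of lcm(2, 2) = 2 and divides |G| = 16.
Closing under the operation: H = {e, r^4, r^2s, r^6s}, so |H| = 4.

4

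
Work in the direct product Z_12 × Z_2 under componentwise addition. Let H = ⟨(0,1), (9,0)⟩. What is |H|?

8

|⟨(0,1)⟩| = 2 and |⟨(9,0)⟩| = 4, so |H| is a multiple of lcm(2, 4) = 4 and divides |G| = 24.
Closing under the operation: H = {(0,0), (0,1), (3,0), (3,1), (6,0), (6,1), (9,0), (9,1)}, so |H| = 8.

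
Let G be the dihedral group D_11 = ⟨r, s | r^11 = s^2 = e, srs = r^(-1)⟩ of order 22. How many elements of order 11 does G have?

Enumerating element orders in G gives 10 elements of order 11.

10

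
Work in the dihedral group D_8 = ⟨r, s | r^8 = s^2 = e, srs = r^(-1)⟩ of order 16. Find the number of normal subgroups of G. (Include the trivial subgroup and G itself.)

7

G has 19 subgroups. Checking conjugation-invariance by order — order 1: 1/1 normal; order 2: 1/9 normal; order 4: 1/5 normal; order 8: 3/3 normal; order 16: 1/1 normal.
Total normal subgroups: 7.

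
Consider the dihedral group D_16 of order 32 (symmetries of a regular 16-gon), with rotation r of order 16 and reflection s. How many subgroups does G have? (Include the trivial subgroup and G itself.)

|G| = 32, so by Lagrange every subgroup order divides 32. Divisors: 1, 2, 4, 8, 16, 32.
Subgroups by order — order 1: 1; order 2: 17; order 4: 9; order 8: 5; order 16: 3; order 32: 1.
Total: 1 + 17 + 9 + 5 + 3 + 1 = 36.

36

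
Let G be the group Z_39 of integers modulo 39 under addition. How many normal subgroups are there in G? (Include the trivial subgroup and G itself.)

G is abelian, so every subgroup is normal.
G has 4 subgroups in total, hence 4 normal subgroups.

4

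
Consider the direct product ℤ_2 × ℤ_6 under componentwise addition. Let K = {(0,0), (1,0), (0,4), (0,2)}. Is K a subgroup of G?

Closure fails: (0,2) + (1,0) = (1,2) ∉ K. So K is not a subgroup.

No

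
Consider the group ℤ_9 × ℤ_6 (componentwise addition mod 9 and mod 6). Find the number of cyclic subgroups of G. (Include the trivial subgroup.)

Group the elements of G by the cyclic subgroup they generate; each cyclic subgroup of order d accounts for φ(d) elements.
Cyclic subgroups by order — order 1: 1; order 2: 1; order 3: 4; order 6: 4; order 9: 3; order 18: 3.
Total: 16.

16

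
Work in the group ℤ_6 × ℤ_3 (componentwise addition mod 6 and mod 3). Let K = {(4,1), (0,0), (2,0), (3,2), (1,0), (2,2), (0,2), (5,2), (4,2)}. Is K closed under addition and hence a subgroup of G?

(2,0) ∈ K but its inverse (4,0) ∉ K, so K is not a subgroup.

No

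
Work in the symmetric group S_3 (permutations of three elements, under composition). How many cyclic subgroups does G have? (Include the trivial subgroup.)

5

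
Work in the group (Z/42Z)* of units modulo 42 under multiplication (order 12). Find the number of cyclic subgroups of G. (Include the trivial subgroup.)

Each element a generates a cyclic subgroup ⟨a⟩; distinct elements may generate the same one (a cyclic group of order d has φ(d) generators).
Cyclic subgroups by order — order 1: 1; order 2: 3; order 3: 1; order 6: 3.
Total: 8.

8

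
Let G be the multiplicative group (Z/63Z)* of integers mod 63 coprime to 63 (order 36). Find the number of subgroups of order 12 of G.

4

|G| = 36 and 12 | 36, so subgroups of order 12 are possible by Lagrange.
The subgroups of order 12 are: {1, 8, 10, 17, 19, 26, 37, 44, 46, 53, 55, 62}; {1, 5, 8, 11, 23, 25, 38, 40, 52, 55, 58, 62}; {1, 8, 13, 20, 22, 29, 34, 41, 43, 50, 55, 62}; {1, 2, 4, 8, 16, 31, 32, 47, 55, 59, 61, 62}.
So G has 4 subgroups of order 12.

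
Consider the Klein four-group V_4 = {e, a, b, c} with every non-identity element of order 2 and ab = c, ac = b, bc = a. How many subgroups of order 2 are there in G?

3

|G| = 4 and 2 | 4, so subgroups of order 2 are possible by Lagrange.
The subgroups of order 2 are: {e, a}; {e, b}; {e, c}.
So G has 3 subgroups of order 2.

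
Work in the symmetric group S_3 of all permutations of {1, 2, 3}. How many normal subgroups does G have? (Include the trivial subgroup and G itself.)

3

G has 6 subgroups. Checking conjugation-invariance by order — order 1: 1/1 normal; order 2: 0/3 normal; order 3: 1/1 normal; order 6: 1/1 normal.
Total normal subgroups: 3.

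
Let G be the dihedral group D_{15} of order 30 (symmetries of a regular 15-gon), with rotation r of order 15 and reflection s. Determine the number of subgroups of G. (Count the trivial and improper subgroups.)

28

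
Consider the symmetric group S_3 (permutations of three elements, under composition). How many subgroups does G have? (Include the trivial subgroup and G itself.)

|G| = 6, so by Lagrange every subgroup order divides 6. Divisors: 1, 2, 3, 6.
Subgroups by order — order 1: 1; order 2: 3; order 3: 1; order 6: 1.
Total: 1 + 3 + 1 + 1 = 6.

6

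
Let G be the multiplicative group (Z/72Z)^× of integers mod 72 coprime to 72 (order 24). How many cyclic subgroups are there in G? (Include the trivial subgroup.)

A cyclic subgroup of order d is generated by each of its φ(d) elements of order d, so the cyclic subgroups of order d number (#elements of order d)/φ(d).
Cyclic subgroups by order — order 1: 1; order 2: 7; order 3: 1; order 6: 7.
Total: 16.

16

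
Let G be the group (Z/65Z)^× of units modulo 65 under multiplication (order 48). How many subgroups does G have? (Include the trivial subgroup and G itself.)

|G| = 48, so by Lagrange every subgroup order divides 48. Divisors: 1, 2, 3, 4, 6, 8, 12, 16, 24, 48.
Subgroups by order — order 1: 1; order 2: 3; order 3: 1; order 4: 7; order 6: 3; order 8: 3; order 12: 7; order 16: 1; order 24: 3; order 48: 1.
Total: 1 + 3 + 1 + 7 + 3 + 3 + 7 + 1 + 3 + 1 = 30.

30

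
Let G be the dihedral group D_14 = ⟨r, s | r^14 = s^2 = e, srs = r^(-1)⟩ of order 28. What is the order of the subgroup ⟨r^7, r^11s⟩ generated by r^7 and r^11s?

4

|⟨r^7⟩| = 2 and |⟨r^11s⟩| = 2, so |H| is a multiple of lcm(2, 2) = 2 and divides |G| = 28.
Closing under the operation: H = {e, r^7, r^4s, r^11s}, so |H| = 4.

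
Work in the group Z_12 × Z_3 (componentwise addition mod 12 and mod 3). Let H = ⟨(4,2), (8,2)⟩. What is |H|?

9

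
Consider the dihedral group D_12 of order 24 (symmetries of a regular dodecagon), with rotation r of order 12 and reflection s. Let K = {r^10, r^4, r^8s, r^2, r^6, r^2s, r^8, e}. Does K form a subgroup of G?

No

Closure fails: r^4 · r^2s = r^6s ∉ K. So K is not a subgroup.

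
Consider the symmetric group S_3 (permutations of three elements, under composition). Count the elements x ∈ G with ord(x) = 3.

The elements of order 3 are: (1 2 3), (1 3 2).
That's 2.

2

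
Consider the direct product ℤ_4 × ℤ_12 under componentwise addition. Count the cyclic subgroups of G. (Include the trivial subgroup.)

A cyclic subgroup of order d is generated by each of its φ(d) elements of order d, so the cyclic subgroups of order d number (#elements of order d)/φ(d).
Cyclic subgroups by order — order 1: 1; order 2: 3; order 3: 1; order 4: 6; order 6: 3; order 12: 6.
Total: 20.

20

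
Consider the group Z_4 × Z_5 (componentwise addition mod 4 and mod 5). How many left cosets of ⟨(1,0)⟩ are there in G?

|⟨(1,0)⟩| = 4 and |G| = 20.
By Lagrange, [G : H] = |G|/|H| = 20/4 = 5.

5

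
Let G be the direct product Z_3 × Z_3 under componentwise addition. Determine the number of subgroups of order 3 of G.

4

|G| = 9 and 3 | 9, so subgroups of order 3 are possible by Lagrange.
The subgroups of order 3 are: {(0,0), (0,1), (0,2)}; {(0,0), (1,0), (2,0)}; {(0,0), (1,1), (2,2)}; {(0,0), (1,2), (2,1)}.
So G has 4 subgroups of order 3.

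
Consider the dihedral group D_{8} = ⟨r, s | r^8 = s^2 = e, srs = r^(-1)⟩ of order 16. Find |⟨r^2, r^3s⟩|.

8

|⟨r^2⟩| = 4 and |⟨r^3s⟩| = 2, so |H| is a multiple of lcm(4, 2) = 4 and divides |G| = 16.
Closing under the operation: H = {e, r^2, r^4, r^6, rs, r^3s, r^5s, r^7s}, so |H| = 8.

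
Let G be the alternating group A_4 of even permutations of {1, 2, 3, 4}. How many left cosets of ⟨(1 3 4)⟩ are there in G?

|⟨(1 3 4)⟩| = 3 and |G| = 12.
By Lagrange, [G : H] = |G|/|H| = 12/3 = 4.

4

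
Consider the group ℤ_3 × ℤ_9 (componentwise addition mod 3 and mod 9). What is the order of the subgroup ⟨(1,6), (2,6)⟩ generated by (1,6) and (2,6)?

|⟨(1,6)⟩| = 3 and |⟨(2,6)⟩| = 3, so |H| is a multiple of lcm(3, 3) = 3 and divides |G| = 27.
Closing under the operation: H = {(0,0), (0,3), (0,6), (1,0), (1,3), (1,6), (2,0), (2,3), (2,6)}, so |H| = 9.

9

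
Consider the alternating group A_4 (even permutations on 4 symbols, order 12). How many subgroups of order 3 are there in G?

4

|G| = 12 and 3 | 12, so subgroups of order 3 are possible by Lagrange.
The subgroups of order 3 are: {e, (1 2 3), (1 3 2)}; {e, (1 2 4), (1 4 2)}; {e, (1 3 4), (1 4 3)}; {e, (2 3 4), (2 4 3)}.
So G has 4 subgroups of order 3.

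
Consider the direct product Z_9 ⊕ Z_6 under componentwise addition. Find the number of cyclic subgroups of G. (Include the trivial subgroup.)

16

Group the elements of G by the cyclic subgroup they generate; each cyclic subgroup of order d accounts for φ(d) elements.
Cyclic subgroups by order — order 1: 1; order 2: 1; order 3: 4; order 6: 4; order 9: 3; order 18: 3.
Total: 16.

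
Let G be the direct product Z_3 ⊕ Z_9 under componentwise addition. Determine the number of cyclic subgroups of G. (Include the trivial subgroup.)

8

Each element a generates a cyclic subgroup ⟨a⟩; distinct elements may generate the same one (a cyclic group of order d has φ(d) generators).
Cyclic subgroups by order — order 1: 1; order 3: 4; order 9: 3.
Total: 8.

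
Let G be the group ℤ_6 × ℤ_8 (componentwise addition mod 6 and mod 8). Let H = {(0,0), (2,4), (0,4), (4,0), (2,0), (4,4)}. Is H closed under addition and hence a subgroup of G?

Yes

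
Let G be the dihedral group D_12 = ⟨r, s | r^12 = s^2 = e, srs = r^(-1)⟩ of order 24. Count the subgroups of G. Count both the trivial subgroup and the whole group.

34

|G| = 24, so by Lagrange every subgroup order divides 24. Divisors: 1, 2, 3, 4, 6, 8, 12, 24.
Subgroups by order — order 1: 1; order 2: 13; order 3: 1; order 4: 7; order 6: 5; order 8: 3; order 12: 3; order 24: 1.
Total: 1 + 13 + 1 + 7 + 5 + 3 + 3 + 1 = 34.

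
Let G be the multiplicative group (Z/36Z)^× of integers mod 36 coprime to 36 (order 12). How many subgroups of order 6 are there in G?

3

|G| = 12 and 6 | 12, so subgroups of order 6 are possible by Lagrange.
The subgroups of order 6 are: {1, 11, 13, 23, 25, 35}; {1, 5, 13, 17, 25, 29}; {1, 7, 13, 19, 25, 31}.
So G has 3 subgroups of order 6.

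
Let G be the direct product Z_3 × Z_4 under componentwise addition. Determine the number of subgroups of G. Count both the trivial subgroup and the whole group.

6

|G| = 12, so by Lagrange every subgroup order divides 12. Divisors: 1, 2, 3, 4, 6, 12.
Subgroups by order — order 1: 1; order 2: 1; order 3: 1; order 4: 1; order 6: 1; order 12: 1.
Total: 1 + 1 + 1 + 1 + 1 + 1 = 6.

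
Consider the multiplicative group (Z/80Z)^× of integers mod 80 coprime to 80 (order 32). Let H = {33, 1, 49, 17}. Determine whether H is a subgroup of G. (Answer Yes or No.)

Yes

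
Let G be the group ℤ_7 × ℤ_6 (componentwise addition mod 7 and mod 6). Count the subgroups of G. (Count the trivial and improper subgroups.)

8

|G| = 42, so by Lagrange every subgroup order divides 42. Divisors: 1, 2, 3, 6, 7, 14, 21, 42.
Subgroups by order — order 1: 1; order 2: 1; order 3: 1; order 6: 1; order 7: 1; order 14: 1; order 21: 1; order 42: 1.
Total: 1 + 1 + 1 + 1 + 1 + 1 + 1 + 1 = 8.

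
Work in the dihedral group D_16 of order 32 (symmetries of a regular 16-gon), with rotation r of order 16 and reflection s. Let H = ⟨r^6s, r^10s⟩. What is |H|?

8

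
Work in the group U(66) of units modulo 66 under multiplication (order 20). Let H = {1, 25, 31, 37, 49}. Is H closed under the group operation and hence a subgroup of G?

|H| = 5 divides |G| = 20, consistent with Lagrange.
H contains the identity, every element's inverse is in H, and H is closed under ·: it is a subgroup.
In fact H = ⟨49⟩.

Yes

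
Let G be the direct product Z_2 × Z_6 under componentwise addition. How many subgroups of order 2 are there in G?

3

|G| = 12 and 2 | 12, so subgroups of order 2 are possible by Lagrange.
The subgroups of order 2 are: {(0,0), (0,3)}; {(0,0), (1,0)}; {(0,0), (1,3)}.
So G has 3 subgroups of order 2.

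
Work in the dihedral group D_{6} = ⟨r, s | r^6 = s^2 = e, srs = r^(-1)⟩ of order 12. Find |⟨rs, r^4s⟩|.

4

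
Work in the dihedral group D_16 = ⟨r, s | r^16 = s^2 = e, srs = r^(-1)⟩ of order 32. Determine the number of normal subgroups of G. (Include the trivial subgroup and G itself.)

8

G has 36 subgroups. Checking conjugation-invariance by order — order 1: 1/1 normal; order 2: 1/17 normal; order 4: 1/9 normal; order 8: 1/5 normal; order 16: 3/3 normal; order 32: 1/1 normal.
Total normal subgroups: 8.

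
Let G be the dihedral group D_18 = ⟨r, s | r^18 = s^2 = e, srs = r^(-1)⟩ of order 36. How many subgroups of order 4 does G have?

9

|G| = 36 and 4 | 36, so subgroups of order 4 are possible by Lagrange.
The subgroups of order 4 are: {e, r^9, rs, r^10s}; {e, r^9, r^2s, r^11s}; {e, r^9, r^3s, r^12s}; {e, r^9, r^4s, r^13s}; … (9 in all).
So G has 9 subgroups of order 4.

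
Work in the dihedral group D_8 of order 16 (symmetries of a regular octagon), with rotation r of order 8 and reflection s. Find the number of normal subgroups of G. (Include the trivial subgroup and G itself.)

7

G has 19 subgroups. Checking conjugation-invariance by order — order 1: 1/1 normal; order 2: 1/9 normal; order 4: 1/5 normal; order 8: 3/3 normal; order 16: 1/1 normal.
Total normal subgroups: 7.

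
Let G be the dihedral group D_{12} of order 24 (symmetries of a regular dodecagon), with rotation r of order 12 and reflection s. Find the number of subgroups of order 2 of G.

13

|G| = 24 and 2 | 24, so subgroups of order 2 are possible by Lagrange.
The subgroups of order 2 are: {e, r^10s}; {e, r^11s}; {e, r^2s}; {e, r^3s}; … (13 in all).
So G has 13 subgroups of order 2.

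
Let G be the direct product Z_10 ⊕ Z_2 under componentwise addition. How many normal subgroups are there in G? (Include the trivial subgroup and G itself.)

G is abelian, so every subgroup is normal.
G has 10 subgroups in total, hence 10 normal subgroups.

10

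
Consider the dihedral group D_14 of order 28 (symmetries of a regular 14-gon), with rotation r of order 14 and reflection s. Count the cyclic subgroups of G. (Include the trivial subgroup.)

18

A cyclic subgroup of order d is generated by each of its φ(d) elements of order d, so the cyclic subgroups of order d number (#elements of order d)/φ(d).
Cyclic subgroups by order — order 1: 1; order 2: 15; order 7: 1; order 14: 1.
Total: 18.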